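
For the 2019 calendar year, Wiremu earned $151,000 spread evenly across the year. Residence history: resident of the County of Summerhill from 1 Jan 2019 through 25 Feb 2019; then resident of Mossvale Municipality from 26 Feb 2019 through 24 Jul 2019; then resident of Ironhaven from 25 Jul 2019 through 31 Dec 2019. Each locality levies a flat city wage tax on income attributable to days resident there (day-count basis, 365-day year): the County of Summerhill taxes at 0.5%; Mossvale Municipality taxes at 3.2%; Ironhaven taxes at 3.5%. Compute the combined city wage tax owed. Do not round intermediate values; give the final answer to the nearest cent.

The County of Summerhill, 1 Jan – 25 Feb 2019: 56 days → $151,000 × 0.5% × 56/365 = $115.8356
Mossvale Municipality, 26 Feb – 24 Jul 2019: 149 days → $151,000 × 3.2% × 149/365 = $1,972.5151
Ironhaven, 25 Jul – 31 Dec 2019: 160 days → $151,000 × 3.5% × 160/365 = $2,316.7123
Total = $4,405.0630

$4,405.06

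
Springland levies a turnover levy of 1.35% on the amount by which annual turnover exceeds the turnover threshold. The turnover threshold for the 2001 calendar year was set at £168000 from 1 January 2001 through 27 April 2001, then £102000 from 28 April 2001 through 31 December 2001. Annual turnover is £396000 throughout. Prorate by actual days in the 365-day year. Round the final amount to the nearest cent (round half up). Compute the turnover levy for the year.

1 January – 27 April 2001: 117 days, exemption £168000 → (£396000 − £168000) × 1.35% × 117/365 = £986.6466
28 April – 31 December 2001: 248 days, exemption £102000 → (£396000 − £102000) × 1.35% × 248/365 = £2696.7452
Total = £3683.3918

£3683.39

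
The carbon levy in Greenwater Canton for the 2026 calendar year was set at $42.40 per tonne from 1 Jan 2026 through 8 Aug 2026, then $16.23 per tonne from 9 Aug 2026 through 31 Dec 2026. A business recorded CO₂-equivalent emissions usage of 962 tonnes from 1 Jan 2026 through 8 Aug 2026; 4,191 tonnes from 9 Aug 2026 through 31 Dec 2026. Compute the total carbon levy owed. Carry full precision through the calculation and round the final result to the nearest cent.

1 Jan – 8 Aug 2026: 962 tonnes at $42.40/tonne → $40788.80
9 Aug – 31 Dec 2026: 4,191 tonnes at $16.23/tonne → $68019.93

$108808.73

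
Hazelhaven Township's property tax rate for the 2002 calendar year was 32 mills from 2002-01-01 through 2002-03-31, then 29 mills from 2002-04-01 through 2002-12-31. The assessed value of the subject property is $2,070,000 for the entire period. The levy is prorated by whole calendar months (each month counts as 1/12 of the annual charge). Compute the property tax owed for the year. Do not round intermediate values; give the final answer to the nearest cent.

$61,582.50

2002-01-01 to 2002-03-31: 3 months at 32 mills → $2,070,000 × 3.2% × 3/12 = $16,560.0000
2002-04-01 to 2002-12-31: 9 months at 29 mills → $2,070,000 × 2.9% × 9/12 = $45,022.5000
Total = $61,582.5000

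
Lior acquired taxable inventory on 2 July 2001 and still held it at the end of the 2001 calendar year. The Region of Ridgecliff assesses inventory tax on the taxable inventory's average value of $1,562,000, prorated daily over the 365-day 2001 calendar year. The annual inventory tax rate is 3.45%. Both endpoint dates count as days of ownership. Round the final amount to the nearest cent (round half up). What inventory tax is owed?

Days held (2 July – 31 December 2001): 183 out of 365
Tax = $1,562,000 × 3.45% × 183/365 = $27,018.3205

$27,018.32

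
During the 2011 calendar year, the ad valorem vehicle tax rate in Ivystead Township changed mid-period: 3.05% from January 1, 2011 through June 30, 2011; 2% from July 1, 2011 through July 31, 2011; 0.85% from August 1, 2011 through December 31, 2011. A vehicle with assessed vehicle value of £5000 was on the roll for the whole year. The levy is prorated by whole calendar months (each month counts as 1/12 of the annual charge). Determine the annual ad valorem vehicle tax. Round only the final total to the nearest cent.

January 1 – June 30, 2011: 6 months at 3.05% → £5000 × 3.05% × 6/12 = £76.2500
July 1 – July 31, 2011: 1 month at 2% → £5000 × 2% × 1/12 = £8.3333
August 1 – December 31, 2011: 5 months at 0.85% → £5000 × 0.85% × 5/12 = £17.7083
Total = £102.2917

£102.29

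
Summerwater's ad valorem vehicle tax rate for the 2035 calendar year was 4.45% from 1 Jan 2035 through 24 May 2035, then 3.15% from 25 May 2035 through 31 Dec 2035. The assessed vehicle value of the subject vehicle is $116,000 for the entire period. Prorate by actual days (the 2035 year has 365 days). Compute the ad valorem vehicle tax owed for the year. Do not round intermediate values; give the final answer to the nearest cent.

$4,248.94

1 Jan – 24 May 2035: 144 days at 4.45% → $116,000 × 4.45% × 144/365 = $2,036.5151
25 May – 31 Dec 2035: 221 days at 3.15% → $116,000 × 3.15% × 221/365 = $2,212.4219
Total = $4,248.9370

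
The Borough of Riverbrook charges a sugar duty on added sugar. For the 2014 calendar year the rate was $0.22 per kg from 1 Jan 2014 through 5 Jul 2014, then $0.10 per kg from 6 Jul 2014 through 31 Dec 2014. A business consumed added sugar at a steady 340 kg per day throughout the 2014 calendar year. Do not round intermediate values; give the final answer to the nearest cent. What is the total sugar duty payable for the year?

1 Jan – 5 Jul 2014: 186 days × 340 kg/day = 63,240 kg at $0.22/kg → $13,912.80
6 Jul – 31 Dec 2014: 179 days × 340 kg/day = 60,860 kg at $0.10/kg → $6,086.00

$19,998.80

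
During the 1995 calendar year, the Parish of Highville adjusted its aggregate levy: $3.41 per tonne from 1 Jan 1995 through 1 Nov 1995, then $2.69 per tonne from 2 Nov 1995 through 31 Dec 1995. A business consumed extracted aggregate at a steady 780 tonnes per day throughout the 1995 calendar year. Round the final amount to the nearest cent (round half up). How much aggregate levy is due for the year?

1 Jan – 1 Nov 1995: 305 days × 780 tonnes/day = 237,900 tonnes at $3.41/tonne → $811,239.00
2 Nov – 31 Dec 1995: 60 days × 780 tonnes/day = 46,800 tonnes at $2.69/tonne → $125,892.00

$937,131.00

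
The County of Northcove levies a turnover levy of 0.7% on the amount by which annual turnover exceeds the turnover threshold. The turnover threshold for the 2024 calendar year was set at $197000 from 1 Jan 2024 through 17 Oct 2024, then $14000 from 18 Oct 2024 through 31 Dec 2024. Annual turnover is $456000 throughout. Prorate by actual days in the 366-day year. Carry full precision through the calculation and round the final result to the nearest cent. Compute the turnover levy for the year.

1 Jan – 17 Oct 2024: 291 days, exemption $197000 → ($456000 − $197000) × 0.7% × 291/366 = $1441.4836
18 Oct – 31 Dec 2024: 75 days, exemption $14000 → ($456000 − $14000) × 0.7% × 75/366 = $634.0164
Total = $2075.5000

$2075.50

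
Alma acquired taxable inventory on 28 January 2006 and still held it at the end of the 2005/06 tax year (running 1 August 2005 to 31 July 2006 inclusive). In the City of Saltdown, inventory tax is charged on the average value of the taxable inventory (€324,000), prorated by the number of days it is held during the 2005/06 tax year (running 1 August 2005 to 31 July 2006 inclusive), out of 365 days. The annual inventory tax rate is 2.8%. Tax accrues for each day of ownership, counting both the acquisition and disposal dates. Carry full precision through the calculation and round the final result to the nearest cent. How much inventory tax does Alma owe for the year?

Days held (28 January – 31 July 2006): 185 out of 365
Tax = €324,000 × 2.8% × 185/365 = €4,598.1370

€4,598.14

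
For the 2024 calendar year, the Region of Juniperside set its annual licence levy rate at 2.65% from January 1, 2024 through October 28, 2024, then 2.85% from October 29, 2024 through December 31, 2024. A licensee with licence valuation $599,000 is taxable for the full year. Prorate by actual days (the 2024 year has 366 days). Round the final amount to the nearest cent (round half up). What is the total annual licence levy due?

$16,082.99

January 1 – October 28, 2024: 302 days at 2.65% → $599,000 × 2.65% × 302/366 = $13,097.8060
October 29 – December 31, 2024: 64 days at 2.85% → $599,000 × 2.85% × 64/366 = $2,985.1803
Total = $16,082.9863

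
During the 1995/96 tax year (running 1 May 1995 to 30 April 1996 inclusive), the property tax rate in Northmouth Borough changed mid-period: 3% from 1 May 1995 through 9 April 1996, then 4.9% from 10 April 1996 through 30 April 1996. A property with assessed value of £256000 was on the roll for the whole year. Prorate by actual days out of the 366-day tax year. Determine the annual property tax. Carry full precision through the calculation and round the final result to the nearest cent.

1 May 1995 – 9 April 1996: 345 days at 3% → £256000 × 3% × 345/366 = £7239.3443
10 April – 30 April 1996: 21 days at 4.9% → £256000 × 4.9% × 21/366 = £719.7377
Total = £7959.0820

£7959.08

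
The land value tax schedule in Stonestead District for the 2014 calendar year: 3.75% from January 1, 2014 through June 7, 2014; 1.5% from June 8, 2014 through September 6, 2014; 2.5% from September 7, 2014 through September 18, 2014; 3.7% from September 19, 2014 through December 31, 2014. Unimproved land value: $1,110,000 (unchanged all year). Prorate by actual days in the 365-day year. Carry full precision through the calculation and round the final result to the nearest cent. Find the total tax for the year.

January 1 – June 7, 2014: 158 days at 3.75% → $1,110,000 × 3.75% × 158/365 = $18,018.4932
June 8 – September 6, 2014: 91 days at 1.5% → $1,110,000 × 1.5% × 91/365 = $4,151.0959
September 7 – September 18, 2014: 12 days at 2.5% → $1,110,000 × 2.5% × 12/365 = $912.3288
September 19 – December 31, 2014: 104 days at 3.7% → $1,110,000 × 3.7% × 104/365 = $11,702.1370
Total = $34,784.0548

$34,784.05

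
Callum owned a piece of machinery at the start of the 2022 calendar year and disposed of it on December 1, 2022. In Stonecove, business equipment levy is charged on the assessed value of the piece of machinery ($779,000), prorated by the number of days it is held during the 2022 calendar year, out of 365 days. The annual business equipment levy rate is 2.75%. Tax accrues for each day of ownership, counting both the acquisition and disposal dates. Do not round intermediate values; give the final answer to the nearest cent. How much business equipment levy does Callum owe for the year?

$19,661.75

Days held (January 1 – December 1, 2022): 335 out of 365
Tax = $779,000 × 2.75% × 335/365 = $19,661.7466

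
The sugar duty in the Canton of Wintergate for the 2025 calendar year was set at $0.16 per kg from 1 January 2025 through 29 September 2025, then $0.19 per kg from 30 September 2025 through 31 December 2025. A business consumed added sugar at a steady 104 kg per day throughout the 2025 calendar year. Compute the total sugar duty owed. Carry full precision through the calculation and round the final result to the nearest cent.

$6363.76

1 January – 29 September 2025: 272 days × 104 kg/day = 28,288 kg at $0.16/kg → $4526.08
30 September – 31 December 2025: 93 days × 104 kg/day = 9,672 kg at $0.19/kg → $1837.68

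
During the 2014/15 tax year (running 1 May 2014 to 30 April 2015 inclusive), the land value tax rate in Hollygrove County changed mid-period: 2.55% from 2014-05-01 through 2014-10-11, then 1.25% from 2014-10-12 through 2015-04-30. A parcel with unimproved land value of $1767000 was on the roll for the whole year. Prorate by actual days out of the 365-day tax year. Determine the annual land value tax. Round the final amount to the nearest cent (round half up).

$32408.72

2014-05-01 to 2014-10-11: 164 days at 2.55% → $1767000 × 2.55% × 164/365 = $20245.4630
2014-10-12 to 2015-04-30: 201 days at 1.25% → $1767000 × 1.25% × 201/365 = $12163.2534
Total = $32408.7164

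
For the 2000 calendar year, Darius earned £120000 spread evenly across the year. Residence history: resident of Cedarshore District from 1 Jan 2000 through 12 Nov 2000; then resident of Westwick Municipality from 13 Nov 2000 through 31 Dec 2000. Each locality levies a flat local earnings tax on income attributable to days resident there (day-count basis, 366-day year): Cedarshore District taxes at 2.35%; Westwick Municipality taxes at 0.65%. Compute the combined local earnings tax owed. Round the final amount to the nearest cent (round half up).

£2546.89

Cedarshore District, 1 Jan – 12 Nov 2000: 317 days → £120000 × 2.35% × 317/366 = £2442.4590
Westwick Municipality, 13 Nov – 31 Dec 2000: 49 days → £120000 × 0.65% × 49/366 = £104.4262
Total = £2546.8852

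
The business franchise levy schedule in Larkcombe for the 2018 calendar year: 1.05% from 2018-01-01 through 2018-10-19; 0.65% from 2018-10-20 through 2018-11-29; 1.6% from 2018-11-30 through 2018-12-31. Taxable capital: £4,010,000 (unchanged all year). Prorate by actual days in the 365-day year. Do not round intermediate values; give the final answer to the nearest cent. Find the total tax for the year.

2018-01-01 to 2018-10-19: 292 days at 1.05% → £4,010,000 × 1.05% × 292/365 = £33,684.0000
2018-10-20 to 2018-11-29: 41 days at 0.65% → £4,010,000 × 0.65% × 41/365 = £2,927.8493
2018-11-30 to 2018-12-31: 32 days at 1.6% → £4,010,000 × 1.6% × 32/365 = £5,624.9863
Total = £42,236.8356

£42,236.84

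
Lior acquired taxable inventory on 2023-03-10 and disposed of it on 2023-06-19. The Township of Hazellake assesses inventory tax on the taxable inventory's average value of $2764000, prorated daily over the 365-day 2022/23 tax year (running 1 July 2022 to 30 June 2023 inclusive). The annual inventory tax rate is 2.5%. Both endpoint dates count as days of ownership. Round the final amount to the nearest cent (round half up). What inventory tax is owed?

Days held (2023-03-10 to 2023-06-19): 102 out of 365
Tax = $2764000 × 2.5% × 102/365 = $19310.1370

$19310.14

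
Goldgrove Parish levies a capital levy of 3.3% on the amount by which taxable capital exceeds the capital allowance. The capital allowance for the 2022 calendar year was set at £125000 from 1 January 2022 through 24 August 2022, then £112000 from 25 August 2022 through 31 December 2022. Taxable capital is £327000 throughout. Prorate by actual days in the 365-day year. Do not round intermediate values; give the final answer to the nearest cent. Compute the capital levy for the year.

1 January – 24 August 2022: 236 days, exemption £125000 → (£327000 − £125000) × 3.3% × 236/365 = £4310.0712
25 August – 31 December 2022: 129 days, exemption £112000 → (£327000 − £112000) × 3.3% × 129/365 = £2507.5479
Total = £6817.6192

£6817.62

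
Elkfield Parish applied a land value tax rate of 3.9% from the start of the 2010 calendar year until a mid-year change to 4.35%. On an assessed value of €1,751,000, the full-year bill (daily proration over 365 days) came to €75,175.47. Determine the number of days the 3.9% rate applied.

46 days

Let d = days at the first rate; then 365 − d days at the second rate.
€1,751,000 × [3.9%·d + 4.35%·(365−d)] / 365 = €75,175.47
Solving gives d = 46, so the new rate took effect on February 16, 2010.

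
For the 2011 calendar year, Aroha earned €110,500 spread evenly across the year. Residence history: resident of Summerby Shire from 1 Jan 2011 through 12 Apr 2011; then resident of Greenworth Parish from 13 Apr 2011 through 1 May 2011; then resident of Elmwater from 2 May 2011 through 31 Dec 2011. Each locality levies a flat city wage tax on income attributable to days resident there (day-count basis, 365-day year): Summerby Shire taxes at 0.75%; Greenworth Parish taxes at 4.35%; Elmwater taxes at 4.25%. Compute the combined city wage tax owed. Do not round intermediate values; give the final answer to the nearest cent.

€3,621.22

Summerby Shire, 1 Jan – 12 Apr 2011: 102 days → €110,500 × 0.75% × 102/365 = €231.5959
Greenworth Parish, 13 Apr – 1 May 2011: 19 days → €110,500 × 4.35% × 19/365 = €250.2144
Elmwater, 2 May – 31 Dec 2011: 244 days → €110,500 × 4.25% × 244/365 = €3,139.4110
Total = €3,621.2212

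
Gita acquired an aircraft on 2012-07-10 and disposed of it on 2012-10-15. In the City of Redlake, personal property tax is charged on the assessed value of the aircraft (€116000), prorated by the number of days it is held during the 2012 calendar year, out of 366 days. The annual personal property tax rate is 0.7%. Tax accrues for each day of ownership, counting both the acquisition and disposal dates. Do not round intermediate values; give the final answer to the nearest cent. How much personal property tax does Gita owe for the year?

Days held (2012-07-10 to 2012-10-15): 98 out of 366
Tax = €116000 × 0.7% × 98/366 = €217.4208

€217.42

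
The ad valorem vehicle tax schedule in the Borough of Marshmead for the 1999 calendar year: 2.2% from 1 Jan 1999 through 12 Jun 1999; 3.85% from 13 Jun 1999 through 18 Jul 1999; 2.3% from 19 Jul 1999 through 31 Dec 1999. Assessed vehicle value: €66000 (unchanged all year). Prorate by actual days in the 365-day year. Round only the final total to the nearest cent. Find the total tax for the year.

1 Jan – 12 Jun 1999: 163 days at 2.2% → €66000 × 2.2% × 163/365 = €648.4274
13 Jun – 18 Jul 1999: 36 days at 3.85% → €66000 × 3.85% × 36/365 = €250.6192
19 Jul – 31 Dec 1999: 166 days at 2.3% → €66000 × 2.3% × 166/365 = €690.3781
Total = €1589.4247

€1589.42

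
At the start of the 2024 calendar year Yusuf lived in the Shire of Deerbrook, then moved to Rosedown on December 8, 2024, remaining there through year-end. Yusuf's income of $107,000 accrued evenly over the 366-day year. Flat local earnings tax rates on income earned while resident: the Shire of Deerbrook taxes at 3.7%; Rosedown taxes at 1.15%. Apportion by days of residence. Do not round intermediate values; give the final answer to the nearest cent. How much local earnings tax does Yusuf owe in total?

The Shire of Deerbrook, January 1 – December 7, 2024: 342 days → $107,000 × 3.7% × 342/366 = $3,699.3934
Rosedown, December 8 – December 31, 2024: 24 days → $107,000 × 1.15% × 24/366 = $80.6885
Total = $3,780.0820

$3,780.08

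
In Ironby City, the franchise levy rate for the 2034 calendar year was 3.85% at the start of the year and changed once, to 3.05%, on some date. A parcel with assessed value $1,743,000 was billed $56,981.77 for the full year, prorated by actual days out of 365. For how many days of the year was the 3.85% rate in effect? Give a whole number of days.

Let d = days at the first rate; then 365 − d days at the second rate.
$1,743,000 × [3.85%·d + 3.05%·(365−d)] / 365 = $56,981.77
Solving gives d = 100, so the new rate took effect on 11 April 2034.

100 days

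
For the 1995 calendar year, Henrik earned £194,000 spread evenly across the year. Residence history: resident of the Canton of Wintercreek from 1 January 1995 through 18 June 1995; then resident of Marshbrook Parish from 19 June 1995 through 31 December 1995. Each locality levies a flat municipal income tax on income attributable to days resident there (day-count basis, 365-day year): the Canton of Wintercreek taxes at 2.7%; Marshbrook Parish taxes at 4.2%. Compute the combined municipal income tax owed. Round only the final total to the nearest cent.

The Canton of Wintercreek, 1 January – 18 June 1995: 169 days → £194,000 × 2.7% × 169/365 = £2,425.2658
Marshbrook Parish, 19 June – 31 December 1995: 196 days → £194,000 × 4.2% × 196/365 = £4,375.3644
Total = £6,800.6301

£6,800.63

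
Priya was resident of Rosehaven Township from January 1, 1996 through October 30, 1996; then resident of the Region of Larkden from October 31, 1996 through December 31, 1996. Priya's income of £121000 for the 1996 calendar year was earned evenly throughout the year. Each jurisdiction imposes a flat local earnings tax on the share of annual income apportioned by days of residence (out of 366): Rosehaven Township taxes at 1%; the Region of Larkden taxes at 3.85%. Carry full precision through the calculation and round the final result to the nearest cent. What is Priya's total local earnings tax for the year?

Rosehaven Township, January 1 – October 30, 1996: 304 days → £121000 × 1% × 304/366 = £1005.0273
The Region of Larkden, October 31 – December 31, 1996: 62 days → £121000 × 3.85% × 62/366 = £789.1448
Total = £1794.1721

£1794.17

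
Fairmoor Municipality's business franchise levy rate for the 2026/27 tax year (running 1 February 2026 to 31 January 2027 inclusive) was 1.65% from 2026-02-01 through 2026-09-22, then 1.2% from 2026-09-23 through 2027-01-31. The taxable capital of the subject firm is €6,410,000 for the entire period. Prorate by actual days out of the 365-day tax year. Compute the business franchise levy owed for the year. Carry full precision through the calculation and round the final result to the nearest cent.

€95,412.41

2026-02-01 to 2026-09-22: 234 days at 1.65% → €6,410,000 × 1.65% × 234/365 = €67,805.5068
2026-09-23 to 2027-01-31: 131 days at 1.2% → €6,410,000 × 1.2% × 131/365 = €27,606.9041
Total = €95,412.4110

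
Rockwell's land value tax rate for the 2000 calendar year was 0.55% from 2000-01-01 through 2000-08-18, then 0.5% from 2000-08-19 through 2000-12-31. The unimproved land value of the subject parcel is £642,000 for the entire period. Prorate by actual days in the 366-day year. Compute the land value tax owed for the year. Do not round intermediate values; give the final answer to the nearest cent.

£3,412.60

2000-01-01 to 2000-08-18: 231 days at 0.55% → £642,000 × 0.55% × 231/366 = £2,228.5820
2000-08-19 to 2000-12-31: 135 days at 0.5% → £642,000 × 0.5% × 135/366 = £1,184.0164
Total = £3,412.5984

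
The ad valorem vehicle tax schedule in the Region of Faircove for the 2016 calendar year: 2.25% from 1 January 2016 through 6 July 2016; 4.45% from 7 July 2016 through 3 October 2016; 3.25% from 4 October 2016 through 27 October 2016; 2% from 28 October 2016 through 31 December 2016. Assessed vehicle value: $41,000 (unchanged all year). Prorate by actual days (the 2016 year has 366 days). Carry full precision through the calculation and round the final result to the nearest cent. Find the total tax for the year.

$1,150.52

1 January – 6 July 2016: 188 days at 2.25% → $41,000 × 2.25% × 188/366 = $473.8525
7 July – 3 October 2016: 89 days at 4.45% → $41,000 × 4.45% × 89/366 = $443.6626
4 October – 27 October 2016: 24 days at 3.25% → $41,000 × 3.25% × 24/366 = $87.3770
28 October – 31 December 2016: 65 days at 2% → $41,000 × 2% × 65/366 = $145.6284
Total = $1,150.5205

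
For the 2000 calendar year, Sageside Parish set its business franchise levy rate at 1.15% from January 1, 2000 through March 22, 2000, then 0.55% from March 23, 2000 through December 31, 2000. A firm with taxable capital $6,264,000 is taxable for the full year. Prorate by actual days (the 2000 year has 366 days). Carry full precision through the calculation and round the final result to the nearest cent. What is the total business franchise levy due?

January 1 – March 22, 2000: 82 days at 1.15% → $6,264,000 × 1.15% × 82/366 = $16,139.2131
March 23 – December 31, 2000: 284 days at 0.55% → $6,264,000 × 0.55% × 284/366 = $26,733.2459
Total = $42,872.4590

$42,872.46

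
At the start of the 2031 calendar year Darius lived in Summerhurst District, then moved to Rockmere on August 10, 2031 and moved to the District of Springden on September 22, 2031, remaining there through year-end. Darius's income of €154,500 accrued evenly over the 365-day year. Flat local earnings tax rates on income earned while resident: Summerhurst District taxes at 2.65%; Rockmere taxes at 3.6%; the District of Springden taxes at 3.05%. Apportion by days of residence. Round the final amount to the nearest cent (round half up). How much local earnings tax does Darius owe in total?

Summerhurst District, January 1 – August 9, 2031: 221 days → €154,500 × 2.65% × 221/365 = €2,478.9842
Rockmere, August 10 – September 21, 2031: 43 days → €154,500 × 3.6% × 43/365 = €655.2493
The District of Springden, September 22 – December 31, 2031: 101 days → €154,500 × 3.05% × 101/365 = €1,303.9377
Total = €4,438.1712

€4,438.17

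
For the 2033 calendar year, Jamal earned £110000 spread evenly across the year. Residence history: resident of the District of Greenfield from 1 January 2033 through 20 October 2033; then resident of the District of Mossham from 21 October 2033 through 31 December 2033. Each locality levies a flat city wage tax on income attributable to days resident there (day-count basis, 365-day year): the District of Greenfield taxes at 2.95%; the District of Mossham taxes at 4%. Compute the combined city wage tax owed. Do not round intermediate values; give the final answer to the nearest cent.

£3472.84

The District of Greenfield, 1 January – 20 October 2033: 293 days → £110000 × 2.95% × 293/365 = £2604.8904
The District of Mossham, 21 October – 31 December 2033: 72 days → £110000 × 4% × 72/365 = £867.9452
Total = £3472.8356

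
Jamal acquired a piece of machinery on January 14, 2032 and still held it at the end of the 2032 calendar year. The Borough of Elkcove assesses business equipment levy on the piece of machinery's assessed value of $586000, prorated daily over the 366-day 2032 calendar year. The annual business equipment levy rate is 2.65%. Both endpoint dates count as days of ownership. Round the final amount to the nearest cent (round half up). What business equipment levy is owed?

Days held (January 14 – December 31, 2032): 353 out of 366
Tax = $586000 × 2.65% × 353/366 = $14977.4235

$14977.42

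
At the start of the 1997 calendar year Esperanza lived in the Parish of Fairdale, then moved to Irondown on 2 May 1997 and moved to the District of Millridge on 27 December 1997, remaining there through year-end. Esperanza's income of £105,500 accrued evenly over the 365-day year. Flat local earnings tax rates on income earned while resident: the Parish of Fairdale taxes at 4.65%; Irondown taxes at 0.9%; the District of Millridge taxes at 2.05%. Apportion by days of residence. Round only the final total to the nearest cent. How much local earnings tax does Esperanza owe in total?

£2,277.64

The Parish of Fairdale, 1 January – 1 May 1997: 121 days → £105,500 × 4.65% × 121/365 = £1,626.2897
Irondown, 2 May – 26 December 1997: 239 days → £105,500 × 0.9% × 239/365 = £621.7274
The District of Millridge, 27 December – 31 December 1997: 5 days → £105,500 × 2.05% × 5/365 = £29.6267
Total = £2,277.6438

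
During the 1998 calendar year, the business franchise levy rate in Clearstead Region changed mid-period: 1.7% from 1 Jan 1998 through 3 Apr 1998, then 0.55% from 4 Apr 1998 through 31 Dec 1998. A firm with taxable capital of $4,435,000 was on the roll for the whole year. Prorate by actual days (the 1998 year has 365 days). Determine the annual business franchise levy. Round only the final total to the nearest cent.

$37,387.66

1 Jan – 3 Apr 1998: 93 days at 1.7% → $4,435,000 × 1.7% × 93/365 = $19,210.2329
4 Apr – 31 Dec 1998: 272 days at 0.55% → $4,435,000 × 0.55% × 272/365 = $18,177.4247
Total = $37,387.6575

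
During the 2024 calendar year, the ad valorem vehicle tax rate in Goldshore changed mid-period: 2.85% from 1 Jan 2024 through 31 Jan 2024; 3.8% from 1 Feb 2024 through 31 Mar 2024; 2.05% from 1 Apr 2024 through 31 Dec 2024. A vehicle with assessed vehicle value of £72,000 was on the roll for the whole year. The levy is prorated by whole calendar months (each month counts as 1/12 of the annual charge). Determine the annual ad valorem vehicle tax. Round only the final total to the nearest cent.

1 Jan – 31 Jan 2024: 1 month at 2.85% → £72,000 × 2.85% × 1/12 = £171.0000
1 Feb – 31 Mar 2024: 2 months at 3.8% → £72,000 × 3.8% × 2/12 = £456.0000
1 Apr – 31 Dec 2024: 9 months at 2.05% → £72,000 × 2.05% × 9/12 = £1,107.0000
Total = £1,734.0000

£1,734.00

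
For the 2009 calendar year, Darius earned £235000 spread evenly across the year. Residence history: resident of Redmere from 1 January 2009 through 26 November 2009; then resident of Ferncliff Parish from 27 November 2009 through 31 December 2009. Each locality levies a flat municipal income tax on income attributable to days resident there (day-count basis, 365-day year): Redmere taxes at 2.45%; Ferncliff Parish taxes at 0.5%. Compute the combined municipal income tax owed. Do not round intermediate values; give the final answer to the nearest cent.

£5318.08

Redmere, 1 January – 26 November 2009: 330 days → £235000 × 2.45% × 330/365 = £5205.4110
Ferncliff Parish, 27 November – 31 December 2009: 35 days → £235000 × 0.5% × 35/365 = £112.6712
Total = £5318.0822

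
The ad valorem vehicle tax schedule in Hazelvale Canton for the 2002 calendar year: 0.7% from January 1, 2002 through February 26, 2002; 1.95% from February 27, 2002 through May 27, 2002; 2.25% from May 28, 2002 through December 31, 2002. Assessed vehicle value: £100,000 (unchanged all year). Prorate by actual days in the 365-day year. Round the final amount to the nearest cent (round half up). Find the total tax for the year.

£1,933.97

January 1 – February 26, 2002: 57 days at 0.7% → £100,000 × 0.7% × 57/365 = £109.3151
February 27 – May 27, 2002: 90 days at 1.95% → £100,000 × 1.95% × 90/365 = £480.8219
May 28 – December 31, 2002: 218 days at 2.25% → £100,000 × 2.25% × 218/365 = £1,343.8356
Total = £1,933.9726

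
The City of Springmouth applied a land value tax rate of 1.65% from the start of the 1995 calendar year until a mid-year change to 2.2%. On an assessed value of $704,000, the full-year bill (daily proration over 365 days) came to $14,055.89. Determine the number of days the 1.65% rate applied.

135 days

Let d = days at the first rate; then 365 − d days at the second rate.
$704,000 × [1.65%·d + 2.2%·(365−d)] / 365 = $14,055.89
Solving gives d = 135, so the new rate took effect on 16 May 1995.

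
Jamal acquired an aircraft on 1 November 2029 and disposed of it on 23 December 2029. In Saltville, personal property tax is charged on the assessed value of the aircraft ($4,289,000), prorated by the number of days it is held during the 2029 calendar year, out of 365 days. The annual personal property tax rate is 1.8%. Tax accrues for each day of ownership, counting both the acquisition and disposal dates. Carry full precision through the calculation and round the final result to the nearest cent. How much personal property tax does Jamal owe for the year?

$11,210.15

Days held (1 November – 23 December 2029): 53 out of 365
Tax = $4,289,000 × 1.8% × 53/365 = $11,210.1534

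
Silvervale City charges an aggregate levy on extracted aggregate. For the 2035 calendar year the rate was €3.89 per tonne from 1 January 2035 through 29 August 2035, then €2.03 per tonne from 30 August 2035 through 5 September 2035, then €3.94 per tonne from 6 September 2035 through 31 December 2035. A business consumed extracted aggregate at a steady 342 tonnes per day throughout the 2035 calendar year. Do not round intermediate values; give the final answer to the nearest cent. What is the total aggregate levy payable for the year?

€483,136.56

1 January – 29 August 2035: 241 days × 342 tonnes/day = 82,422 tonnes at €3.89/tonne → €320,621.58
30 August – 5 September 2035: 7 days × 342 tonnes/day = 2,394 tonnes at €2.03/tonne → €4,859.82
6 September – 31 December 2035: 117 days × 342 tonnes/day = 40,014 tonnes at €3.94/tonne → €157,655.16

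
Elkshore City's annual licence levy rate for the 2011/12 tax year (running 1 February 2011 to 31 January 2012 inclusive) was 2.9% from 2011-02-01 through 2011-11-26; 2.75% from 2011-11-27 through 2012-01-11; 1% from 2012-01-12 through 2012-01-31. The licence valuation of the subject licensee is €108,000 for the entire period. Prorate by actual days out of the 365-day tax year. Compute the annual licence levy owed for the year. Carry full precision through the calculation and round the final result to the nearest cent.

2011-02-01 to 2011-11-26: 299 days at 2.9% → €108,000 × 2.9% × 299/365 = €2,565.6658
2011-11-27 to 2012-01-11: 46 days at 2.75% → €108,000 × 2.75% × 46/365 = €374.3014
2012-01-12 to 2012-01-31: 20 days at 1% → €108,000 × 1% × 20/365 = €59.1781
Total = €2,999.1452

€2,999.15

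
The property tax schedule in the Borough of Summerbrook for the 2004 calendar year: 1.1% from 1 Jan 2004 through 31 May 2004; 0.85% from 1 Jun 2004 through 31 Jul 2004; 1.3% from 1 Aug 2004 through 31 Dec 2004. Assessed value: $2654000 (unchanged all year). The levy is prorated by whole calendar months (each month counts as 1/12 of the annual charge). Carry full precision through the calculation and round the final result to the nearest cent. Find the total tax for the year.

$30299.83

1 Jan – 31 May 2004: 5 months at 1.1% → $2654000 × 1.1% × 5/12 = $12164.1667
1 Jun – 31 Jul 2004: 2 months at 0.85% → $2654000 × 0.85% × 2/12 = $3759.8333
1 Aug – 31 Dec 2004: 5 months at 1.3% → $2654000 × 1.3% × 5/12 = $14375.8333
Total = $30299.8333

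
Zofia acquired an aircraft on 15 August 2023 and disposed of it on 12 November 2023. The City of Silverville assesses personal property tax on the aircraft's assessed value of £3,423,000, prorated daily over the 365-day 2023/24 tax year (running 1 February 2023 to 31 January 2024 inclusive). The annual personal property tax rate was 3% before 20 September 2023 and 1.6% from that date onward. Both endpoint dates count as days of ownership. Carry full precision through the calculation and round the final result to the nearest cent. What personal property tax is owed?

15 August – 19 September 2023: 36 days at 3% → £3,423,000 × 3% × 36/365 = £10,128.3288
20 September – 12 November 2023: 54 days at 1.6% → £3,423,000 × 1.6% × 54/365 = £8,102.6630
Total = £18,230.9918

£18,230.99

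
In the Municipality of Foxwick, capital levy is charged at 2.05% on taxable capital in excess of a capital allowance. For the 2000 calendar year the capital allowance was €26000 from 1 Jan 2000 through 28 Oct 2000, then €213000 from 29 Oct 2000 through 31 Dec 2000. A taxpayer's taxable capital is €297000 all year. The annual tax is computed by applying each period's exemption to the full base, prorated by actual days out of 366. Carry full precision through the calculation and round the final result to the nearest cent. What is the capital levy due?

1 Jan – 28 Oct 2000: 302 days, exemption €26000 → (€297000 − €26000) × 2.05% × 302/366 = €4584.0464
29 Oct – 31 Dec 2000: 64 days, exemption €213000 → (€297000 − €213000) × 2.05% × 64/366 = €301.1148
Total = €4885.1612

€4885.16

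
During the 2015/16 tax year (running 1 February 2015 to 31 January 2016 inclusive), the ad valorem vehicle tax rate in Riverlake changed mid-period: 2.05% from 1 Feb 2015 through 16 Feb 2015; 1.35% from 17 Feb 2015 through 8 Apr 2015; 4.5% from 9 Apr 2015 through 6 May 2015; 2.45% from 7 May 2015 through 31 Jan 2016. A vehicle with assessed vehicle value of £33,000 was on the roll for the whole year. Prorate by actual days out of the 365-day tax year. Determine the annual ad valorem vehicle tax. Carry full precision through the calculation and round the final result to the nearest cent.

£803.89

1 Feb – 16 Feb 2015: 16 days at 2.05% → £33,000 × 2.05% × 16/365 = £29.6548
17 Feb – 8 Apr 2015: 51 days at 1.35% → £33,000 × 1.35% × 51/365 = £62.2479
9 Apr – 6 May 2015: 28 days at 4.5% → £33,000 × 4.5% × 28/365 = £113.9178
7 May 2015 – 31 Jan 2016: 270 days at 2.45% → £33,000 × 2.45% × 270/365 = £598.0685
Total = £803.8890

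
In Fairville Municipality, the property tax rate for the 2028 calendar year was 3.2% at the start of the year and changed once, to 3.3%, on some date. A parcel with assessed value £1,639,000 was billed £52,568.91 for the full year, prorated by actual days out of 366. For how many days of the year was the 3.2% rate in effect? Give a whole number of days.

Let d = days at the first rate; then 366 − d days at the second rate.
£1,639,000 × [3.2%·d + 3.3%·(366−d)] / 366 = £52,568.91
Solving gives d = 339, so the new rate took effect on 5 Dec 2028.

339 days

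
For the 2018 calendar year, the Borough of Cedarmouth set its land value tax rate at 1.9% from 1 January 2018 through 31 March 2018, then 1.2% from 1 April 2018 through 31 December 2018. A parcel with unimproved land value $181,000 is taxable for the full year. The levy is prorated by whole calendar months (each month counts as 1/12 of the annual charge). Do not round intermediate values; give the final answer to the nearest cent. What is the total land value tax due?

$2,488.75

1 January – 31 March 2018: 3 months at 1.9% → $181,000 × 1.9% × 3/12 = $859.7500
1 April – 31 December 2018: 9 months at 1.2% → $181,000 × 1.2% × 9/12 = $1,629.0000
Total = $2,488.7500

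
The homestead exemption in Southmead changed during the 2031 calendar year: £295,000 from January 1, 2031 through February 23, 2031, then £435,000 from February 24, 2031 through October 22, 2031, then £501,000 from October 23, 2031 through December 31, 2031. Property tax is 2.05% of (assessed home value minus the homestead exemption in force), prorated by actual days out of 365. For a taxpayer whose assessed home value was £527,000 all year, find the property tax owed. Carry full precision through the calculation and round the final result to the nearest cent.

£2,051.12

January 1 – February 23, 2031: 54 days, exemption £295,000 → (£527,000 − £295,000) × 2.05% × 54/365 = £703.6274
February 24 – October 22, 2031: 241 days, exemption £435,000 → (£527,000 − £435,000) × 2.05% × 241/365 = £1,245.2767
October 23 – December 31, 2031: 70 days, exemption £501,000 → (£527,000 − £501,000) × 2.05% × 70/365 = £102.2192
Total = £2,051.1233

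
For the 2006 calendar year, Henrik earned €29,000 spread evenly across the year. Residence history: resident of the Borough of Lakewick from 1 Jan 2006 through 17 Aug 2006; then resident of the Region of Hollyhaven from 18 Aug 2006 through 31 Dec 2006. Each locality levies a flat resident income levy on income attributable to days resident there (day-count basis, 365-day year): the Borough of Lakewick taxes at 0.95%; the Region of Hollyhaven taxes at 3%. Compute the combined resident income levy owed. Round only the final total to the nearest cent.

The Borough of Lakewick, 1 Jan – 17 Aug 2006: 229 days → €29,000 × 0.95% × 229/365 = €172.8479
The Region of Hollyhaven, 18 Aug – 31 Dec 2006: 136 days → €29,000 × 3% × 136/365 = €324.1644
Total = €497.0123

€497.01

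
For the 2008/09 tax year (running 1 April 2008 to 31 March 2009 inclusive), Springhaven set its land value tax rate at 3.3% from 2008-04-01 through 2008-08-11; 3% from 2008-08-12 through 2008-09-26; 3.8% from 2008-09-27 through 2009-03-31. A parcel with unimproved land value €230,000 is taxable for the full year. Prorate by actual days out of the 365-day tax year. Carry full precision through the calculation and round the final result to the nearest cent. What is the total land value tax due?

€8,089.07

2008-04-01 to 2008-08-11: 133 days at 3.3% → €230,000 × 3.3% × 133/365 = €2,765.6712
2008-08-12 to 2008-09-26: 46 days at 3% → €230,000 × 3% × 46/365 = €869.5890
2008-09-27 to 2009-03-31: 186 days at 3.8% → €230,000 × 3.8% × 186/365 = €4,453.8082
Total = €8,089.0685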